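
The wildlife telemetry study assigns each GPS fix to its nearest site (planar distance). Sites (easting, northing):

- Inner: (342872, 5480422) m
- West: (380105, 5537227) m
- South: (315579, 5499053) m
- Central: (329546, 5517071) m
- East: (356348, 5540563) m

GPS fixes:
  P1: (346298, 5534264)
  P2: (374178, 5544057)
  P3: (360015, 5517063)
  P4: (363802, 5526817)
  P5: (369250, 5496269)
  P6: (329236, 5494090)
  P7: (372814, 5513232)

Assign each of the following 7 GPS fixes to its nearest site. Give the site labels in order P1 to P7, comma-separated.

East, West, East, East, Inner, South, West

P1 → East (d²=140679901.00)
P2 → West (d²=81778229.00)
P3 → East (d²=565696889.00)
P4 → East (d²=244514632.00)
P5 → Inner (d²=946926293.00)
P6 → South (d²=211145018.00)
P7 → West (d²=628918706.00)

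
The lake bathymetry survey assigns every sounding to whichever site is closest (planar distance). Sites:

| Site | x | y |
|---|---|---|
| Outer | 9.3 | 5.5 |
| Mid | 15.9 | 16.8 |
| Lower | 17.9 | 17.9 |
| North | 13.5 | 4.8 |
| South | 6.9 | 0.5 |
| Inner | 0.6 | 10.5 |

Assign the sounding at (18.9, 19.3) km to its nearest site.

Squared distances to each site:
Outer: 282.600; Mid: 15.250; Lower: 2.960; North: 239.410; South: 497.440; Inner: 412.330.
Minimum at Lower.

Lower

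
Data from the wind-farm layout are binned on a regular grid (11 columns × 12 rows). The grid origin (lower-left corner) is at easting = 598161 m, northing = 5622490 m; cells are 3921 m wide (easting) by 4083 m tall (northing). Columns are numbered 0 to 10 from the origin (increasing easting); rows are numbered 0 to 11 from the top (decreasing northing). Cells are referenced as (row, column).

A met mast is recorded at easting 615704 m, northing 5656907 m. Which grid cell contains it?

Column index: ⌊(615704 − 598161) / 3921⌋ = ⌊4.474⌋ = 4
Row offset from origin: ⌊(5656907 − 5622490) / 4083⌋ = ⌊8.429⌋ = 8 → row 3 (counted from top)

(3, 4)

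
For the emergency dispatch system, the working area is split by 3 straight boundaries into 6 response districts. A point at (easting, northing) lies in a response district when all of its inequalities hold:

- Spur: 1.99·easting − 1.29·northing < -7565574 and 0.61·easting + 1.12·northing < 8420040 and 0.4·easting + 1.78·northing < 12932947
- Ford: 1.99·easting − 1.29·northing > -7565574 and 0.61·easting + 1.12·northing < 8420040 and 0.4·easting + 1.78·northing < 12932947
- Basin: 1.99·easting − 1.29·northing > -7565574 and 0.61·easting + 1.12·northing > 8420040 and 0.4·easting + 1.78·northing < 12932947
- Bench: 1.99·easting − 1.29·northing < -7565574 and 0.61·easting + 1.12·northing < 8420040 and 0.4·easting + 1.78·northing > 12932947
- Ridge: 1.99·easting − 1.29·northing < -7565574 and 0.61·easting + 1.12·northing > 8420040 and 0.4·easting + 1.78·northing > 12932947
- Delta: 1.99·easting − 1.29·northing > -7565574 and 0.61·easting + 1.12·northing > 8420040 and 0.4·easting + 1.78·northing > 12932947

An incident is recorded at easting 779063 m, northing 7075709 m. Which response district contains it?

1.99·779063 − 1.29·7075709 = -7577329.240, which is < -7565574
0.61·779063 + 1.12·7075709 = 8400022.510, which is < 8420040
0.4·779063 + 1.78·7075709 = 12906387.220, which is < 12932947
This sign pattern matches Spur.

Spur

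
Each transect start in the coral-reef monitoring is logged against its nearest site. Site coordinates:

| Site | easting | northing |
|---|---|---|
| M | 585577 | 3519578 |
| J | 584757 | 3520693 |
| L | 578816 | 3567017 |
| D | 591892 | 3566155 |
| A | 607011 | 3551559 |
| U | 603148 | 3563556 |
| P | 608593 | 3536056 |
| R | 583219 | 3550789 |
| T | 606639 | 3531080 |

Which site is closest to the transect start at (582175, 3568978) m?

Squared distances to each site:
M: 2451933604.000; J: 2338107949.000; L: 15128402.000; D: 102389418.000; A: 920248457.000; U: 469264813.000; P: 1781768808.000; R: 331929657.000; T: 2034745700.000.
Minimum at L.

L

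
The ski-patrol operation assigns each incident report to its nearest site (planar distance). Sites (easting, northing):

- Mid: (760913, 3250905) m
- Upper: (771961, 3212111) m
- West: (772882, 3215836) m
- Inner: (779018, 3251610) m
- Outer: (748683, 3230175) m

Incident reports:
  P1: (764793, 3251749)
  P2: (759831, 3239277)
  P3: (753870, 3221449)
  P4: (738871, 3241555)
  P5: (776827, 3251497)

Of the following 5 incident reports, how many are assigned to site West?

0

P1 → Mid
P2 → Mid
P3 → Outer
P4 → Outer
P5 → Inner
0 of the 5 go to West.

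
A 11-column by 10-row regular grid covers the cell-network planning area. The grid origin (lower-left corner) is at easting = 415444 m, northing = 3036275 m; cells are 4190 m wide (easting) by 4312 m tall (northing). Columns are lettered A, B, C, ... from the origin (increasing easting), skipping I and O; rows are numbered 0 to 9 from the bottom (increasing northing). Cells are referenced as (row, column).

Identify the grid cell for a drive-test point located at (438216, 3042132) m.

(1, F)

Column index: ⌊(438216 − 415444) / 4190⌋ = ⌊5.435⌋ = 5 → column F
Row offset from origin: ⌊(3042132 − 3036275) / 4312⌋ = ⌊1.358⌋ = 1 → row 1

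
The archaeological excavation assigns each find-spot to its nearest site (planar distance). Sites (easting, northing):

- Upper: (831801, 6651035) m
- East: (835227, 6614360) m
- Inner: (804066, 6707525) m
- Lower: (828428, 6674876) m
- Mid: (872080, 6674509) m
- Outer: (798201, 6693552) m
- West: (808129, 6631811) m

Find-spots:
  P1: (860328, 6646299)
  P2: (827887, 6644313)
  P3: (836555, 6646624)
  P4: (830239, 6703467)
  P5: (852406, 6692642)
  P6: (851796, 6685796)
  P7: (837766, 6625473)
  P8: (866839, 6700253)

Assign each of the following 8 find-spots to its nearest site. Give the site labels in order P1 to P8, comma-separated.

Upper, Upper, Upper, Inner, Mid, Mid, East, Mid

P1 → Upper (d²=836219425.00)
P2 → Upper (d²=60504680.00)
P3 → Upper (d²=42057437.00)
P4 → Inner (d²=701493293.00)
P5 → Mid (d²=715871965.00)
P6 → Mid (d²=538837025.00)
P7 → East (d²=129945290.00)
P8 → Mid (d²=690221617.00)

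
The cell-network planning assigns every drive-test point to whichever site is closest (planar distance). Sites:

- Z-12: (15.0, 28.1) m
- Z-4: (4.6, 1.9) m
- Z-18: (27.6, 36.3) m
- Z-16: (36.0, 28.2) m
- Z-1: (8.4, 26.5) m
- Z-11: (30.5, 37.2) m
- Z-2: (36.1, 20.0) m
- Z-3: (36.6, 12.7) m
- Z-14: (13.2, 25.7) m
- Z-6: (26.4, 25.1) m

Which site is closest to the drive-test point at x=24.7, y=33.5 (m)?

Squared distances to each site:
Z-12: 123.250; Z-4: 1402.570; Z-18: 16.250; Z-16: 155.780; Z-1: 314.690; Z-11: 47.330; Z-2: 312.210; Z-3: 574.250; Z-14: 193.090; Z-6: 73.450.
Minimum at Z-18.

Z-18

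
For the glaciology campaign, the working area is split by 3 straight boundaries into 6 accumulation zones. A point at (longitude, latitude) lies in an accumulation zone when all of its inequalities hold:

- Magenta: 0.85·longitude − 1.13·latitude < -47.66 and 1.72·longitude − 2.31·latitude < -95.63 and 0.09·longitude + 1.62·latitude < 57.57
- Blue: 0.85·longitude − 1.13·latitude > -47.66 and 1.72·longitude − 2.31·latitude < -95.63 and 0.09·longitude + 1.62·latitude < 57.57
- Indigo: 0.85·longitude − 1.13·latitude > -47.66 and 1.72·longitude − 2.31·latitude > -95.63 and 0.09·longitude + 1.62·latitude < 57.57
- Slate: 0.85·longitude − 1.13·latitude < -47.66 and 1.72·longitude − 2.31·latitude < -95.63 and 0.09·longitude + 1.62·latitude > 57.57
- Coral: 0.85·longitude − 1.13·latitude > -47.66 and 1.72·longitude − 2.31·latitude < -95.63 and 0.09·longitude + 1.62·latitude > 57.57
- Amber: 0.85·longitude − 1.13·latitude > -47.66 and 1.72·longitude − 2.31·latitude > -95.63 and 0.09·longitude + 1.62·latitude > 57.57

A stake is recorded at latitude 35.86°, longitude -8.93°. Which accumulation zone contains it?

0.85·-8.93 − 1.13·35.86 = -48.112, which is < -47.66
1.72·-8.93 − 2.31·35.86 = -98.196, which is < -95.63
0.09·-8.93 + 1.62·35.86 = 57.290, which is < 57.57
This sign pattern matches Magenta.

Magenta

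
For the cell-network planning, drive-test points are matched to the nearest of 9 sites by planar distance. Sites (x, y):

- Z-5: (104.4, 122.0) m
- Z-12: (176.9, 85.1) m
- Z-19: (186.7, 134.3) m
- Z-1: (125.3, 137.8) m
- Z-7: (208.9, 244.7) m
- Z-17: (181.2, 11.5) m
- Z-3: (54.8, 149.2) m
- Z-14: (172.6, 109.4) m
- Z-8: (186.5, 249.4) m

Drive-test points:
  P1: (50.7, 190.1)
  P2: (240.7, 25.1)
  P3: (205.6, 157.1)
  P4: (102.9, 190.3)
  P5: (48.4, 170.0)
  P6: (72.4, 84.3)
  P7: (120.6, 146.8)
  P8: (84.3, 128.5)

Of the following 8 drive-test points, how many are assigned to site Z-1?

P1 → Z-3
P2 → Z-17
P3 → Z-19
P4 → Z-1
P5 → Z-3
P6 → Z-5
P7 → Z-1
P8 → Z-5
2 of the 8 go to Z-1.

2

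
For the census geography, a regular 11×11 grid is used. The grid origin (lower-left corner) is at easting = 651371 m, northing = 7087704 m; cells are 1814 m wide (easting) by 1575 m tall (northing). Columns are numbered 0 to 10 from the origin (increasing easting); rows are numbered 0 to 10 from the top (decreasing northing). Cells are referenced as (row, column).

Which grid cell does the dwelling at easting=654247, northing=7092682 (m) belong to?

(7, 1)

Column index: ⌊(654247 − 651371) / 1814⌋ = ⌊1.585⌋ = 1
Row offset from origin: ⌊(7092682 − 7087704) / 1575⌋ = ⌊3.161⌋ = 3 → row 7 (counted from top)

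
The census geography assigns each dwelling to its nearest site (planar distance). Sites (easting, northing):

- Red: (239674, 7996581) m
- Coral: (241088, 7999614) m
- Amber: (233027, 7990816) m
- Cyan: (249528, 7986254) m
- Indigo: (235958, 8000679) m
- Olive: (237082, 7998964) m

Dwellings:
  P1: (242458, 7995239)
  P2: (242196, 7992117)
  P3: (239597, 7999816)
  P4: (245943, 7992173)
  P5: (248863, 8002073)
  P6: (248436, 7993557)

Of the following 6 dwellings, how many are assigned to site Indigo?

0

P1 → Red
P2 → Red
P3 → Coral
P4 → Cyan
P5 → Coral
P6 → Cyan
0 of the 6 go to Indigo.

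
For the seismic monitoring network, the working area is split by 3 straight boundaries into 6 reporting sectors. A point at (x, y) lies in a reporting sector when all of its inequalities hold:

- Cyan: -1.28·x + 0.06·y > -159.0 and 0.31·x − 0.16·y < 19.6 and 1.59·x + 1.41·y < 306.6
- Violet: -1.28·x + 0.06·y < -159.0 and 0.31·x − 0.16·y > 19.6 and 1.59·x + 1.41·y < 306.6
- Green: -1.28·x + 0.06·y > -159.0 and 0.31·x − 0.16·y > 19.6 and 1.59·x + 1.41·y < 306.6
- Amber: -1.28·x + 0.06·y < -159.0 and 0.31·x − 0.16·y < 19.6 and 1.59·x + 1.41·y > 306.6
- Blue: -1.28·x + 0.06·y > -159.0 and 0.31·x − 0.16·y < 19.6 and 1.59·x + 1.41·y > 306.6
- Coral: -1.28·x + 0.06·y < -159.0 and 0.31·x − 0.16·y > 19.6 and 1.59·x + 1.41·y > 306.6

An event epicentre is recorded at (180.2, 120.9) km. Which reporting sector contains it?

-1.28·180.2 + 0.06·120.9 = -223.402, which is < -159.0
0.31·180.2 − 0.16·120.9 = 36.518, which is > 19.6
1.59·180.2 + 1.41·120.9 = 456.987, which is > 306.6
This sign pattern matches Coral.

Coral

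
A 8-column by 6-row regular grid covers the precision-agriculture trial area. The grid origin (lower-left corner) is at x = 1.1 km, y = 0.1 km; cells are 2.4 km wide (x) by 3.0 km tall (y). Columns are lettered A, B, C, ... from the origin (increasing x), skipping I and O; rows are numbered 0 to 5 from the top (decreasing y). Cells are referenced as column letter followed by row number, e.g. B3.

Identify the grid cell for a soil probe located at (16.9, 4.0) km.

G4

Column index: ⌊(16.9 − 1.1) / 2.4⌋ = ⌊6.583⌋ = 6 → column G
Row offset from origin: ⌊(4.0 − 0.1) / 3.0⌋ = ⌊1.300⌋ = 1 → row 4 (counted from top)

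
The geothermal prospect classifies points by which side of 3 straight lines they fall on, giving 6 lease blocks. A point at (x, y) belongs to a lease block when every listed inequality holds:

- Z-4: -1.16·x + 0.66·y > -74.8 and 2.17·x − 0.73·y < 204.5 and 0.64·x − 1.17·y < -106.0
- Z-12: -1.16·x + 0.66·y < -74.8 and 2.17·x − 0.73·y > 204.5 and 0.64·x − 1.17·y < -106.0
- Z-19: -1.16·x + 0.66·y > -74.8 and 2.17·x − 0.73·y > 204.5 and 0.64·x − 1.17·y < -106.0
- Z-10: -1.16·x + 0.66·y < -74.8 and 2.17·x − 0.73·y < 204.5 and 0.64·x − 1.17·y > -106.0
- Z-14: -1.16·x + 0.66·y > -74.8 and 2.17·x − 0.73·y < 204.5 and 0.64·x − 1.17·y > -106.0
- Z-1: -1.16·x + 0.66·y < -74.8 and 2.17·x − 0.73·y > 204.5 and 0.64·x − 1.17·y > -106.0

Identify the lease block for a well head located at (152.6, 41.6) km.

-1.16·152.6 + 0.66·41.6 = -149.560, which is < -74.8
2.17·152.6 − 0.73·41.6 = 300.774, which is > 204.5
0.64·152.6 − 1.17·41.6 = 48.992, which is > -106.0
This sign pattern matches Z-1.

Z-1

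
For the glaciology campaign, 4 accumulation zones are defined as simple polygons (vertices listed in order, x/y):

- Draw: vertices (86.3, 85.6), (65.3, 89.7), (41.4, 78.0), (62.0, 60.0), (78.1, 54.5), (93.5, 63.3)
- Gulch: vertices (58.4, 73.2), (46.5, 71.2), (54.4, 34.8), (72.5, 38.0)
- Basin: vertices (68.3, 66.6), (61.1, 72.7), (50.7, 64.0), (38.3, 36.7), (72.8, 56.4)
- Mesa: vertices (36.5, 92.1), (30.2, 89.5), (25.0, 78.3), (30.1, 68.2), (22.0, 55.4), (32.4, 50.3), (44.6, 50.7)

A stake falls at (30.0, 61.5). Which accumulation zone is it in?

Cast a ray rightward from (30.0, 61.5). For each polygon, the edges (by vertex number in listed order) whose endpoints lie on opposite sides of y = 61.5, where each meets that height, and whether that is right or left of the point:
Draw: 3–4 at x≈60.28 (right), 5–6 at x≈90.35 (right) → 2 crossings.
Gulch: 2–3 at x≈48.61 (right), 4–1 at x≈63.09 (right) → 2 crossings.
Basin: 3–4 at x≈49.56 (right), 5–1 at x≈70.55 (right) → 2 crossings.
Mesa: 4–5 at x≈25.86 (left), 7–1 at x≈42.49 (right) → 1 crossing.
Only Mesa has an odd count, so the point is inside Mesa.

Mesa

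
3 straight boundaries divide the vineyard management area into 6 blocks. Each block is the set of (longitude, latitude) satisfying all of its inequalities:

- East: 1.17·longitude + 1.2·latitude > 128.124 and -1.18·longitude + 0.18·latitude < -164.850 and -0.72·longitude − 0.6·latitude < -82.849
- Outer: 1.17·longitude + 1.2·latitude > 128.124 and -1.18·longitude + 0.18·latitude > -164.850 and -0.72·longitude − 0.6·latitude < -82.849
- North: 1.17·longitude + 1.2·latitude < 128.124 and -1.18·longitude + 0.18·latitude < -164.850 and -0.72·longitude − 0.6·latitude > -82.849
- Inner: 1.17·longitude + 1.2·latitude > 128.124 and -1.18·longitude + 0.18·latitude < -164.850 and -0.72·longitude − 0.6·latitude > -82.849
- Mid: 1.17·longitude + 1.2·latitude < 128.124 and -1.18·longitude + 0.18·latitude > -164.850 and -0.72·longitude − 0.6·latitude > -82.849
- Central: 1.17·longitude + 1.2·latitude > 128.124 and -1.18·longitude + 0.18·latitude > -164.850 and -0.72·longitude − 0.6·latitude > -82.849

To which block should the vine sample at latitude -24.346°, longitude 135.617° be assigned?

Outer

1.17·135.617 + 1.2·-24.346 = 129.457, which is > 128.124
-1.18·135.617 + 0.18·-24.346 = -164.410, which is > -164.850
-0.72·135.617 − 0.6·-24.346 = -83.037, which is < -82.849
This sign pattern matches Outer.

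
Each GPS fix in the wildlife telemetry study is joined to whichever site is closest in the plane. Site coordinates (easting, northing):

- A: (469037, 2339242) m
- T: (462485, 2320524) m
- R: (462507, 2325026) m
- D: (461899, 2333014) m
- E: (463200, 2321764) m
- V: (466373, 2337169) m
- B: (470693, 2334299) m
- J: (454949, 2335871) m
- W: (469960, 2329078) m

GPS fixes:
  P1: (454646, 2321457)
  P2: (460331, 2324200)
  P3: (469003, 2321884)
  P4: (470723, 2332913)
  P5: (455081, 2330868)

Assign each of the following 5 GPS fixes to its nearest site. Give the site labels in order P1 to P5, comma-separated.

P1 → T (d²=62320410.00)
P2 → R (d²=5417252.00)
P3 → E (d²=33689209.00)
P4 → B (d²=1921896.00)
P5 → J (d²=25047433.00)

T, R, E, B, J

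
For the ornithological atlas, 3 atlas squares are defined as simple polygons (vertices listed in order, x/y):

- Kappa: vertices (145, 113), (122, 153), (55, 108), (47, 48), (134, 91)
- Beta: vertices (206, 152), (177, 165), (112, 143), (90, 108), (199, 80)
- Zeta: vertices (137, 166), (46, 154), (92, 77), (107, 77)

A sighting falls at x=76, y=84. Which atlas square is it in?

Kappa

Cast a ray rightward from (76, 84). For each polygon, the edges (by vertex number in listed order) whose endpoints lie on opposite sides of y = 84, where each meets that height, and whether that is right or left of the point:
Kappa: 3–4 at x≈51.8 (left), 4–5 at x≈119.8 (right) → 1 crossing.
Beta: 4–5 at x≈183.4 (right), 5–1 at x≈199.4 (right) → 2 crossings.
Zeta: 2–3 at x≈87.8 (right), 4–1 at x≈109.4 (right) → 2 crossings.
Only Kappa has an odd count, so the point is inside Kappa.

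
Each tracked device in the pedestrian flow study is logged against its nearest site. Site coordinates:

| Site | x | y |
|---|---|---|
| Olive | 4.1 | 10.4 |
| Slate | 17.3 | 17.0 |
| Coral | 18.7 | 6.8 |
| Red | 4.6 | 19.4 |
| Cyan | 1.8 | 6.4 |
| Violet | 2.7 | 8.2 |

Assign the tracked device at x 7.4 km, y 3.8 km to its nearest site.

Squared distances to each site:
Olive: 54.450; Slate: 272.250; Coral: 136.690; Red: 251.200; Cyan: 38.120; Violet: 41.450.
Minimum at Cyan.

Cyan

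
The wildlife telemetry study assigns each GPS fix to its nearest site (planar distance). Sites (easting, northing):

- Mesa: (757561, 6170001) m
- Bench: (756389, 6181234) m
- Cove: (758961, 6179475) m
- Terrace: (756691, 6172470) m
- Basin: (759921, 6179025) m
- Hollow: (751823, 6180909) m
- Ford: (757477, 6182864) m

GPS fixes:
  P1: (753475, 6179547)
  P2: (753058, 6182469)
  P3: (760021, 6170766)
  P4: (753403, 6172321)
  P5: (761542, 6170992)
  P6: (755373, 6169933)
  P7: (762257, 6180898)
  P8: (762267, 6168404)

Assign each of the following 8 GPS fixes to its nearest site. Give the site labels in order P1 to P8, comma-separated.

Hollow, Hollow, Mesa, Terrace, Mesa, Mesa, Basin, Mesa

P1 → Hollow (d²=4584148.00)
P2 → Hollow (d²=3958825.00)
P3 → Mesa (d²=6636825.00)
P4 → Terrace (d²=10833145.00)
P5 → Mesa (d²=16830442.00)
P6 → Mesa (d²=4791968.00)
P7 → Basin (d²=8965025.00)
P8 → Mesa (d²=24696845.00)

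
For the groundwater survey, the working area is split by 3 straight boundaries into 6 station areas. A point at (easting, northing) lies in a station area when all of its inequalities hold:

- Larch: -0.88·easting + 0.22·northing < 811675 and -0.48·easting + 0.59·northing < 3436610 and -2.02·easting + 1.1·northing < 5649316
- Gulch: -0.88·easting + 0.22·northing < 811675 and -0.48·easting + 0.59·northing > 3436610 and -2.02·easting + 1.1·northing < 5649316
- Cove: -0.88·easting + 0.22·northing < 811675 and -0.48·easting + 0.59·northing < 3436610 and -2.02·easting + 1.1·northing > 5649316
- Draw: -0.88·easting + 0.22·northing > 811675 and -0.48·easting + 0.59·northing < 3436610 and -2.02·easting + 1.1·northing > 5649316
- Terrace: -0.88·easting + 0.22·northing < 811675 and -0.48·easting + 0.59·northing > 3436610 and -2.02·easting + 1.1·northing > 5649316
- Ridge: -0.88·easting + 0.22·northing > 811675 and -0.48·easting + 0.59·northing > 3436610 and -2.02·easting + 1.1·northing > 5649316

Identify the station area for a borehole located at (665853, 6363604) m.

-0.88·665853 + 0.22·6363604 = 814042.240, which is > 811675
-0.48·665853 + 0.59·6363604 = 3434916.920, which is < 3436610
-2.02·665853 + 1.1·6363604 = 5654941.340, which is > 5649316
This sign pattern matches Draw.

Draw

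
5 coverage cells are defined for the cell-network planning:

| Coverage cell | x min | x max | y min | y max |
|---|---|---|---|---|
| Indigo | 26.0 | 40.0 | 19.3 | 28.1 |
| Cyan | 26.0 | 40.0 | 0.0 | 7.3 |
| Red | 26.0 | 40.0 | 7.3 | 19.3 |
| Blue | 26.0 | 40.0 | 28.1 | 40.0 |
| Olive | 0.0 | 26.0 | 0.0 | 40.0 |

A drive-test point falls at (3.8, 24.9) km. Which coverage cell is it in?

Olive

The point has x = 3.8 and y = 24.9.
Only Olive satisfies 0.0 ≤ x ≤ 26.0 and 0.0 ≤ y ≤ 40.0.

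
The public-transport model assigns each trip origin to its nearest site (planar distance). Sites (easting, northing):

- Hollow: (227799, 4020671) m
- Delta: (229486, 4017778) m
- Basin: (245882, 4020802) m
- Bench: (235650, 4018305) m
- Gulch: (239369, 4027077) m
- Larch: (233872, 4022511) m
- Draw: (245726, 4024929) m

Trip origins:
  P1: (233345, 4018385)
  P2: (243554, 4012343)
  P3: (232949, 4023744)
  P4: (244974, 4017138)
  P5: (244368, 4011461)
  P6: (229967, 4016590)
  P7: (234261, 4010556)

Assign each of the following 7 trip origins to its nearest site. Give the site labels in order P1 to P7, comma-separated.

Bench, Basin, Larch, Basin, Basin, Delta, Bench

P1 → Bench (d²=5319425.00)
P2 → Basin (d²=76974265.00)
P3 → Larch (d²=2372218.00)
P4 → Basin (d²=14249360.00)
P5 → Basin (d²=89546477.00)
P6 → Delta (d²=1642705.00)
P7 → Bench (d²=61976322.00)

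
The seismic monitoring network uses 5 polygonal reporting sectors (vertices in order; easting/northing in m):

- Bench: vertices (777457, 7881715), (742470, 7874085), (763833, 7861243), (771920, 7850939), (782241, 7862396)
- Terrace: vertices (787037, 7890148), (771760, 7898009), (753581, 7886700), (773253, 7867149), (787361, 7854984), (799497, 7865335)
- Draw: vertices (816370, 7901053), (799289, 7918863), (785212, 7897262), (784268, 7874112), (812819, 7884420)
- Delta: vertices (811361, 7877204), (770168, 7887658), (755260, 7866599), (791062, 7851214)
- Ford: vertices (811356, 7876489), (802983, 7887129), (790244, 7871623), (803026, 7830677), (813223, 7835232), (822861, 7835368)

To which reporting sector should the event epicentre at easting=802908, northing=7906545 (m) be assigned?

Cast a ray rightward from (802908, 7906545). For each polygon, the edges (by vertex number in listed order) whose endpoints lie on opposite sides of northing = 7906545, where each meets that height, and whether that is right or left of the point:
Bench: no edge straddles that height → 0 crossings.
Terrace: no edge straddles that height → 0 crossings.
Draw: 1–2 at easting≈811102.8 (right), 2–3 at easting≈791261.6 (left) → 1 crossing.
Delta: no edge straddles that height → 0 crossings.
Ford: no edge straddles that height → 0 crossings.
Only Draw has an odd count, so the point is inside Draw.

Draw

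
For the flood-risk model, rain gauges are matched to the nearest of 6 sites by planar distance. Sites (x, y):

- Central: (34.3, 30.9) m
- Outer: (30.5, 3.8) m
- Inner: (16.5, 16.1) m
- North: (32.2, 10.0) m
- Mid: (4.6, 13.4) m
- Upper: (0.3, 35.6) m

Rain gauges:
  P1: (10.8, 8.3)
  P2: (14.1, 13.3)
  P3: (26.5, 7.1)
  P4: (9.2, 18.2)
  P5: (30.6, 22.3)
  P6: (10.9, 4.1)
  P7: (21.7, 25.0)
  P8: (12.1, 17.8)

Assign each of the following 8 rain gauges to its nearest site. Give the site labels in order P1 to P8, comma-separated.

P1 → Mid (d²=64.45)
P2 → Inner (d²=13.60)
P3 → Outer (d²=26.89)
P4 → Mid (d²=44.20)
P5 → Central (d²=87.65)
P6 → Mid (d²=126.18)
P7 → Inner (d²=106.25)
P8 → Inner (d²=22.25)

Mid, Inner, Outer, Mid, Central, Mid, Inner, Inner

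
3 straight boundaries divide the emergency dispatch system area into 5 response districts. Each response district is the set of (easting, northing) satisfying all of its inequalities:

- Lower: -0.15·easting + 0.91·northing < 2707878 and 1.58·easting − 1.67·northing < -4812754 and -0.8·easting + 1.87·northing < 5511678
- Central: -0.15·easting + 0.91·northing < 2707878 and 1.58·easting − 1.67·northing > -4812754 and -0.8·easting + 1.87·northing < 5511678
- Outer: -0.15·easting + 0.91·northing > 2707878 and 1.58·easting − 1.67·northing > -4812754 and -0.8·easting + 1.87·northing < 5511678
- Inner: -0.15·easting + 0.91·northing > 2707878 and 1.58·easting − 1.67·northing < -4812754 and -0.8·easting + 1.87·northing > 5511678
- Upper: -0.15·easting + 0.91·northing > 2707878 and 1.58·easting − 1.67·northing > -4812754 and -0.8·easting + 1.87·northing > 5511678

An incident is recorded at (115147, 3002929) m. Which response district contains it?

Inner

-0.15·115147 + 0.91·3002929 = 2715393.340, which is > 2707878
1.58·115147 − 1.67·3002929 = -4832959.170, which is < -4812754
-0.8·115147 + 1.87·3002929 = 5523359.630, which is > 5511678
This sign pattern matches Inner.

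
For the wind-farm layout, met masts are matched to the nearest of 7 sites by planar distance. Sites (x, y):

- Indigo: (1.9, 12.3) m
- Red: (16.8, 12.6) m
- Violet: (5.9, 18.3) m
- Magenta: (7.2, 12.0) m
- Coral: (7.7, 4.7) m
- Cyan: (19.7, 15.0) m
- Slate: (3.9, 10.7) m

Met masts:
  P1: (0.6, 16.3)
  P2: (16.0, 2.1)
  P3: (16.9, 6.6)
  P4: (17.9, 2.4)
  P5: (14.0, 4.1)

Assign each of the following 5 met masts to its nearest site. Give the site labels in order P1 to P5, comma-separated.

P1 → Indigo (d²=17.69)
P2 → Coral (d²=75.65)
P3 → Red (d²=36.01)
P4 → Red (d²=105.25)
P5 → Coral (d²=40.05)

Indigo, Coral, Red, Red, Coral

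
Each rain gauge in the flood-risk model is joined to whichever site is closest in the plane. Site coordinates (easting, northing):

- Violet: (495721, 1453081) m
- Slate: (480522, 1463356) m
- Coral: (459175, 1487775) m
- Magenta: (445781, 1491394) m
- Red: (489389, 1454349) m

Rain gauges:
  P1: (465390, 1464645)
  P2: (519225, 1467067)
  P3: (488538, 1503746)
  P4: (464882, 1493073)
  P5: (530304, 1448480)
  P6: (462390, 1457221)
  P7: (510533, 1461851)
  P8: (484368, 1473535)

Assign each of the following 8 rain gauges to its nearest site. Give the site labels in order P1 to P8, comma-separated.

P1 → Slate (d²=230638945.00)
P2 → Violet (d²=748046212.00)
P3 → Coral (d²=1117258610.00)
P4 → Coral (d²=60638653.00)
P5 → Violet (d²=1217153090.00)
P6 → Slate (d²=366407649.00)
P7 → Violet (d²=296308244.00)
P8 → Slate (d²=118403757.00)

Slate, Violet, Coral, Coral, Violet, Slate, Violet, Slate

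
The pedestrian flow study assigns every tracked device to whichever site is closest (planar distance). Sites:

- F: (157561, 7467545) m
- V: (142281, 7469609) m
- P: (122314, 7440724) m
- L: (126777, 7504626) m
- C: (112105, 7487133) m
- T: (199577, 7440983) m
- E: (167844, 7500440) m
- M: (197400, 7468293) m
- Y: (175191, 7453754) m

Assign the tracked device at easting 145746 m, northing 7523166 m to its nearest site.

L

Squared distances to each site:
F: 3233289866.000; V: 2880358474.000; P: 7345741988.000; L: 703554561.000; C: 2430093970.000; T: 9651822050.000; E: 1004792680.000; M: 5679181845.000; Y: 5685033769.000.
Minimum at L.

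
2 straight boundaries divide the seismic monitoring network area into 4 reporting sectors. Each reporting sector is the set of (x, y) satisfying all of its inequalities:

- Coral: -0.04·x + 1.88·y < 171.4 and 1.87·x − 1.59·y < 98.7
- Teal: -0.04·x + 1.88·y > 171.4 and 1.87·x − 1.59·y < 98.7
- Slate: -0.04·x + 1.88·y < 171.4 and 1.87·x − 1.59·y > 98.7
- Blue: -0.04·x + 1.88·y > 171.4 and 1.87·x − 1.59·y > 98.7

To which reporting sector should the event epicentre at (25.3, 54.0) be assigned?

Coral

-0.04·25.3 + 1.88·54.0 = 100.508, which is < 171.4
1.87·25.3 − 1.59·54.0 = -38.549, which is < 98.7
This sign pattern matches Coral.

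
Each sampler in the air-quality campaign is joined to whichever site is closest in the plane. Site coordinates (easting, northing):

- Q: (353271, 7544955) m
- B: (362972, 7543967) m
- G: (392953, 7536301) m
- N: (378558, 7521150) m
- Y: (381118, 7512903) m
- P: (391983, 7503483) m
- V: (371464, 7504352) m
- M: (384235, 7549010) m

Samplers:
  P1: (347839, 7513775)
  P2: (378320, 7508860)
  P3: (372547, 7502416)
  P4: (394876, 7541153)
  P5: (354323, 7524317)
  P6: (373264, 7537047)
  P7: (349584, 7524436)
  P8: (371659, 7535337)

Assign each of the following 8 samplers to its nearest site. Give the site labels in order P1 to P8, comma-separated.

P1 → V (d²=646933554.00)
P2 → Y (d²=24174653.00)
P3 → V (d²=4920985.00)
P4 → G (d²=27239833.00)
P5 → Q (d²=427033748.00)
P6 → B (d²=153811664.00)
P7 → Q (d²=434623330.00)
P8 → B (d²=149940869.00)

V, Y, V, G, Q, B, Q, B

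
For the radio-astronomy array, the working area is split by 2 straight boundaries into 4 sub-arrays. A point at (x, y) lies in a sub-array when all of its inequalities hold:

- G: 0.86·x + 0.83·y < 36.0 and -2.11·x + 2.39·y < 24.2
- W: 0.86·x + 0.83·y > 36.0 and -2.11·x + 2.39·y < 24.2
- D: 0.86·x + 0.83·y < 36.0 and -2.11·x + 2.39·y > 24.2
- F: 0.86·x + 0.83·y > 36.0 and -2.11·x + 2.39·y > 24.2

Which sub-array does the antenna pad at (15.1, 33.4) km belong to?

0.86·15.1 + 0.83·33.4 = 40.708, which is > 36.0
-2.11·15.1 + 2.39·33.4 = 47.965, which is > 24.2
This sign pattern matches F.

F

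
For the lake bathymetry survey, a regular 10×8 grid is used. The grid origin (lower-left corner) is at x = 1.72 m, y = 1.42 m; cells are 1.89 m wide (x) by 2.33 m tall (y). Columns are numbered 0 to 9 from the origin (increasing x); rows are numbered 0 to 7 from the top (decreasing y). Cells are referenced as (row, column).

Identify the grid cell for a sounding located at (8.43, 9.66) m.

(4, 3)

Column index: ⌊(8.43 − 1.72) / 1.89⌋ = ⌊3.550⌋ = 3
Row offset from origin: ⌊(9.66 − 1.42) / 2.33⌋ = ⌊3.536⌋ = 3 → row 4 (counted from top)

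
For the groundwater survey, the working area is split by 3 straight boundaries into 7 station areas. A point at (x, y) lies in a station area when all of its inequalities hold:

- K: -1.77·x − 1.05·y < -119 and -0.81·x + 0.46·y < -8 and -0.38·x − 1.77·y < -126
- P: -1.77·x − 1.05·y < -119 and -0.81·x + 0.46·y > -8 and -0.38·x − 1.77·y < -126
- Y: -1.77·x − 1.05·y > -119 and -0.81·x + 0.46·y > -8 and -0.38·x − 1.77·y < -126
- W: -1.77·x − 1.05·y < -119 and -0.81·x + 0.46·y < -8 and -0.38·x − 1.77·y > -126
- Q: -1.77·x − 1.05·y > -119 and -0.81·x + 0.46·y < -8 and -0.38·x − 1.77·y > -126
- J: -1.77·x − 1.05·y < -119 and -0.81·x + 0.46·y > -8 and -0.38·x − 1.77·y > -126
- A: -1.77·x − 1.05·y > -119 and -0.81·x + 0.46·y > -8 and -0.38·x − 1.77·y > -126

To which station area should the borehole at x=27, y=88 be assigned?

P

-1.77·27 − 1.05·88 = -140.190, which is < -119
-0.81·27 + 0.46·88 = 18.610, which is > -8
-0.38·27 − 1.77·88 = -166.020, which is < -126
This sign pattern matches P.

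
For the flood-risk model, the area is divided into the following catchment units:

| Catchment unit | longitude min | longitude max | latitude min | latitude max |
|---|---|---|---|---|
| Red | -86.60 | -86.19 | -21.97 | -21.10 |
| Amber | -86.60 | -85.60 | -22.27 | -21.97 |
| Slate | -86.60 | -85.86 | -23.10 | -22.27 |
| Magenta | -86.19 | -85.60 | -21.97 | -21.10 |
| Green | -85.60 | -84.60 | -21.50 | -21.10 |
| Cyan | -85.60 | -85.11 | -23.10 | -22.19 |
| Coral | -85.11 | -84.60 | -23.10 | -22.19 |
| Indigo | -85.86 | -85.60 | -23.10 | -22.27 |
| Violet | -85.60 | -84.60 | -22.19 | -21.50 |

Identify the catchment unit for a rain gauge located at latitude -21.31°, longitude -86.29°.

Red

The point has longitude = -86.29 and latitude = -21.31.
Only Red satisfies -86.60 ≤ longitude ≤ -86.19 and -21.97 ≤ latitude ≤ -21.10.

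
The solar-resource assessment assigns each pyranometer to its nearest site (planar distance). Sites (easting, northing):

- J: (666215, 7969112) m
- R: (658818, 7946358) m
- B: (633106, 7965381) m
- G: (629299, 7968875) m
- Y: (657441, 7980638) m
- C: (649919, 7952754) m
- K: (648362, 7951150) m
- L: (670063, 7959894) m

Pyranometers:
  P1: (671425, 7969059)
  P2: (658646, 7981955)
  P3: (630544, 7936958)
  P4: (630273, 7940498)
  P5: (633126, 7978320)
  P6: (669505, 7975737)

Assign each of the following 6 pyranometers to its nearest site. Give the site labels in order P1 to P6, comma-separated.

J, Y, K, K, G, J

P1 → J (d²=27146909.00)
P2 → Y (d²=3186514.00)
P3 → K (d²=518893988.00)
P4 → K (d²=440677025.00)
P5 → G (d²=103853954.00)
P6 → J (d²=54714725.00)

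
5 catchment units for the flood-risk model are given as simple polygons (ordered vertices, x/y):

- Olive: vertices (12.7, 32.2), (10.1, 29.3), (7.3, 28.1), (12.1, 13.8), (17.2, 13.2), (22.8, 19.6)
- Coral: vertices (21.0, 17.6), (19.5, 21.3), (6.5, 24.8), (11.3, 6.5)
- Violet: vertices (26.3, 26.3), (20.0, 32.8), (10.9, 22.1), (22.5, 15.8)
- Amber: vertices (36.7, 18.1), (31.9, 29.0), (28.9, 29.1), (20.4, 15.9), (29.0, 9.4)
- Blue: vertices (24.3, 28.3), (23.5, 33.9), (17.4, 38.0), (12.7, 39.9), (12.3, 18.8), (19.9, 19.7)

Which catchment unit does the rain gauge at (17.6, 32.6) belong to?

Cast a ray rightward from (17.6, 32.6). For each polygon, the edges (by vertex number in listed order) whose endpoints lie on opposite sides of y = 32.6, where each meets that height, and whether that is right or left of the point:
Olive: no edge straddles that height → 0 crossings.
Coral: no edge straddles that height → 0 crossings.
Violet: 1–2 at x≈20.19 (right), 2–3 at x≈19.83 (right) → 2 crossings.
Amber: no edge straddles that height → 0 crossings.
Blue: 1–2 at x≈23.69 (right), 4–5 at x≈12.56 (left) → 1 crossing.
Only Blue has an odd count, so the point is inside Blue.

Blue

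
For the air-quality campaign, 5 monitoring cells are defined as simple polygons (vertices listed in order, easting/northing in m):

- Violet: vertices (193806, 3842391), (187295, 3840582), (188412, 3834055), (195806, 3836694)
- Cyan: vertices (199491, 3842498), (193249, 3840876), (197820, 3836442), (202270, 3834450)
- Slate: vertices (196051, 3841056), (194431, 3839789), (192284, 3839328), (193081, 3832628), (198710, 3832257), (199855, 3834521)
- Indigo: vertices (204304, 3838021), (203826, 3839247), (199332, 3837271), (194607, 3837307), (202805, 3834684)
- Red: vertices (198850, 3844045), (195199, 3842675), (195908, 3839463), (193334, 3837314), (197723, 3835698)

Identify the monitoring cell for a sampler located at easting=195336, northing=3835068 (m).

Slate

Cast a ray rightward from (195336, 3835068). For each polygon, the edges (by vertex number in listed order) whose endpoints lie on opposite sides of northing = 3835068, where each meets that height, and whether that is right or left of the point:
Violet: 2–3 at easting≈188238.6 (left), 3–4 at easting≈191250.2 (left) → 0 crossings.
Cyan: 3–4 at easting≈200889.4 (right), 4–1 at easting≈202056.6 (right) → 2 crossings.
Slate: 3–4 at easting≈192790.7 (left), 6–1 at easting≈199536.6 (right) → 1 crossing.
Indigo: 4–5 at easting≈201604.8 (right), 5–1 at easting≈202977.5 (right) → 2 crossings.
Red: no edge straddles that height → 0 crossings.
Only Slate has an odd count, so the point is inside Slate.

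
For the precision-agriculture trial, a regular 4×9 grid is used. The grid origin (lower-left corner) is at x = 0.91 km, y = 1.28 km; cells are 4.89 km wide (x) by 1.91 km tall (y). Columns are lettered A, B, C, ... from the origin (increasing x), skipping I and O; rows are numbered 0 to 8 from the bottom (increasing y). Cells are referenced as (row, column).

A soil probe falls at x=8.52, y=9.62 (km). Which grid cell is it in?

Column index: ⌊(8.52 − 0.91) / 4.89⌋ = ⌊1.556⌋ = 1 → column B
Row offset from origin: ⌊(9.62 − 1.28) / 1.91⌋ = ⌊4.366⌋ = 4 → row 4

(4, B)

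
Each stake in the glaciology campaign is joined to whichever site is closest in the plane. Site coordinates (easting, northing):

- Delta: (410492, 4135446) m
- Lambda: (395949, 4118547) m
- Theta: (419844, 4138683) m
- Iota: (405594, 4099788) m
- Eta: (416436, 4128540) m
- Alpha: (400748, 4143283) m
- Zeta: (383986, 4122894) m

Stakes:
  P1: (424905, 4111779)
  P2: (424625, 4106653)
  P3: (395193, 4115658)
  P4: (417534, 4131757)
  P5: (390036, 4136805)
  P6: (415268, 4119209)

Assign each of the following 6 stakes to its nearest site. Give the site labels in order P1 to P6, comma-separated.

Eta, Iota, Lambda, Eta, Alpha, Eta

P1 → Eta (d²=352655082.00)
P2 → Iota (d²=409307186.00)
P3 → Lambda (d²=8917857.00)
P4 → Eta (d²=11554693.00)
P5 → Alpha (d²=156711428.00)
P6 → Eta (d²=88431785.00)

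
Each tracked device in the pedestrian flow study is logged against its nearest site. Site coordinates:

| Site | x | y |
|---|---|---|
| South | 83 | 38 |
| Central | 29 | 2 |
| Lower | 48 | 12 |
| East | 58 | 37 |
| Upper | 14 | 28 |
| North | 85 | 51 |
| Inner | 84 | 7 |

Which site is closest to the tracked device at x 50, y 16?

Squared distances to each site:
South: 1573.000; Central: 637.000; Lower: 20.000; East: 505.000; Upper: 1440.000; North: 2450.000; Inner: 1237.000.
Minimum at Lower.

Lower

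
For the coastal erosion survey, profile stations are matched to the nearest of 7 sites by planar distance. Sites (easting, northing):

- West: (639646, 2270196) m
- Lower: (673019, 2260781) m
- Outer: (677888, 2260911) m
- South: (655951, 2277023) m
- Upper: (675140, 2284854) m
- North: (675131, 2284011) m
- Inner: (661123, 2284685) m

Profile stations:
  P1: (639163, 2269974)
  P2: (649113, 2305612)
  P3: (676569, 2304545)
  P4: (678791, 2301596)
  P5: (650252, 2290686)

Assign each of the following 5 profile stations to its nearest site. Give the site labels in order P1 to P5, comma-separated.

P1 → West (d²=282573.00)
P2 → Inner (d²=582179429.00)
P3 → Upper (d²=389777522.00)
P4 → Upper (d²=293624365.00)
P5 → Inner (d²=154190642.00)

West, Inner, Upper, Upper, Inner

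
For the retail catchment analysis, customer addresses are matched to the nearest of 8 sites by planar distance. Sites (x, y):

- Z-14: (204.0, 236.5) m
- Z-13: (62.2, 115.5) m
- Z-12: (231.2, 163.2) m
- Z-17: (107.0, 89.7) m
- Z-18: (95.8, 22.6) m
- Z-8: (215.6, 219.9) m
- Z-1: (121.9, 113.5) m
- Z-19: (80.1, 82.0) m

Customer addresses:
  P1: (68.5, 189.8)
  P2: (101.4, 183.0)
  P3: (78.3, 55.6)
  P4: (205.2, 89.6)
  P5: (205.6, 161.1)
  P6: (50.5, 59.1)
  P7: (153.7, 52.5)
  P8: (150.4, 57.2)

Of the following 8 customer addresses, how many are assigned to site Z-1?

P1 → Z-13
P2 → Z-1
P3 → Z-19
P4 → Z-12
P5 → Z-12
P6 → Z-19
P7 → Z-17
P8 → Z-17
1 of the 8 goes to Z-1.

1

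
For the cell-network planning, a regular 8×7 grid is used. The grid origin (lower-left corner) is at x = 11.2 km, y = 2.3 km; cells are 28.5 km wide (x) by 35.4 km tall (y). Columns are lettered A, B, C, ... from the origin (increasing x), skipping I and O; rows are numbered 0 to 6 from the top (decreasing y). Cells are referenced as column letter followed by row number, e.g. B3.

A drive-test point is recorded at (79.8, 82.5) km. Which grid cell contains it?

Column index: ⌊(79.8 − 11.2) / 28.5⌋ = ⌊2.407⌋ = 2 → column C
Row offset from origin: ⌊(82.5 − 2.3) / 35.4⌋ = ⌊2.266⌋ = 2 → row 4 (counted from top)

C4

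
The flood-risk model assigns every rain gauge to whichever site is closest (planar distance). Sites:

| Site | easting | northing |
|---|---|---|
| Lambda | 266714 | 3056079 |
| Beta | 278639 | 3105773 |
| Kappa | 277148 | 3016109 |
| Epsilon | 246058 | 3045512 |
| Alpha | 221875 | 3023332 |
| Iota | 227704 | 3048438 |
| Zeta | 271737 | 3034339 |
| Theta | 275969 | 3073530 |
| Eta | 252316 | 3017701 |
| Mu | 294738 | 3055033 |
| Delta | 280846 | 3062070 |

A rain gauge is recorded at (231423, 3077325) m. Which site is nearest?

Squared distances to each site:
Lambda: 1696847197.000; Beta: 3038639360.000; Kappa: 5838174281.000; Epsilon: 1226250194.000; Alpha: 3006408353.000; Iota: 848289730.000; Zeta: 3473014792.000; Theta: 1998748141.000; Eta: 3991538825.000; Mu: 4505722489.000; Delta: 2675347954.000.
Minimum at Iota.

Iota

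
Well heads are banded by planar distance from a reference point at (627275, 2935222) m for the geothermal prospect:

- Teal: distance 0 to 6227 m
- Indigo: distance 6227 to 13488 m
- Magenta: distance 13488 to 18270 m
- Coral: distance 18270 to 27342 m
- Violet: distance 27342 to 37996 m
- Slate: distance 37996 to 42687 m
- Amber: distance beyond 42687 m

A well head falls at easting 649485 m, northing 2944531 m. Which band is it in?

Coral

Distance = √((649485−627275)² + (2944531−2935222)²) = √(493284100.000 + 86657481.000) = 24081.976 m.
18270 ≤ 24081.976 < 27342 → Coral.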